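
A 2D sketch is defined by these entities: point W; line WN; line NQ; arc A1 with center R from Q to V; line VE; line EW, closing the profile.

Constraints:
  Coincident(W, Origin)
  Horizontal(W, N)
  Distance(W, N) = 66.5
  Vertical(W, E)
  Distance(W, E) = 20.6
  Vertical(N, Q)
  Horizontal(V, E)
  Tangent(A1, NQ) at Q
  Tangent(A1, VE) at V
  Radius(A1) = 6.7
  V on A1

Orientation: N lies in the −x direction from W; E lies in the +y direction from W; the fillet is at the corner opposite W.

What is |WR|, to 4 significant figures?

61.39

W is at the origin; W and N share the same y with |WN| = 66.5 and N on the −x side, so N = (-66.50, 0.000). WE is vertical with |WE| = 20.6 and E on the +y side, so E = (0.000, 20.60). The virtual corner opposite W is at (-66.50, 20.60). The tangent condition forces RQ to be normal to NQ and since A1 is tangent to VE there, RV ⟂ VE, with radius 6.7, so the center R sits 6.7 in from both sides at R = (-59.80, 13.90). Then |WR| = |R − W| = 61.39.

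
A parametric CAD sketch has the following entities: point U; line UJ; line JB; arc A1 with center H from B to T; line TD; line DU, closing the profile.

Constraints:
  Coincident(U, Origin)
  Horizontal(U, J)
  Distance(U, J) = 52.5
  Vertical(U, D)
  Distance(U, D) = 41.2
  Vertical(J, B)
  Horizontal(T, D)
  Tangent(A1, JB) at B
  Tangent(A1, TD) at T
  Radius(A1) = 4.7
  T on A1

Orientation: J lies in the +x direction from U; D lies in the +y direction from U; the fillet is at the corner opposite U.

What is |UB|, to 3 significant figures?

63.9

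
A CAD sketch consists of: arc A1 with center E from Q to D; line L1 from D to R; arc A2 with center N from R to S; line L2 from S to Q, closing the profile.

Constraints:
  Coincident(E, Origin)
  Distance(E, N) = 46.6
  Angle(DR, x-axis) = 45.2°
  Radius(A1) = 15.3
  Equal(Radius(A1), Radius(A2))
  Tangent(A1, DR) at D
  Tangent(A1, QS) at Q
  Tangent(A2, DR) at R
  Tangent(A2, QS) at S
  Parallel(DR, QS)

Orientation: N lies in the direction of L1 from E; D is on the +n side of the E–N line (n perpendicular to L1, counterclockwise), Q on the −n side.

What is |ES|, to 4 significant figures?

49.05

The slot axis is L1's direction at 45.2°, so u = (cos 45.2°, sin 45.2°) = (0.7046, 0.7096) and n = (−sin 45.2°, cos 45.2°) = (-0.7096, 0.7046). E is at the origin and N lies 46.6 along u from E, so N = 46.6·u = (32.84, 33.07). Tangency of A1 to both parallel lines with radius 15.3 puts D and Q at E ± 15.3·n: D = (-10.86, 10.78), Q = (10.86, -10.78). Equal radii place R and S the same way about N: R = N + 15.3·n = (21.98, 43.85), S = N − 15.3·n = (43.69, 22.29). Then |ES| = |S − E| = 49.05.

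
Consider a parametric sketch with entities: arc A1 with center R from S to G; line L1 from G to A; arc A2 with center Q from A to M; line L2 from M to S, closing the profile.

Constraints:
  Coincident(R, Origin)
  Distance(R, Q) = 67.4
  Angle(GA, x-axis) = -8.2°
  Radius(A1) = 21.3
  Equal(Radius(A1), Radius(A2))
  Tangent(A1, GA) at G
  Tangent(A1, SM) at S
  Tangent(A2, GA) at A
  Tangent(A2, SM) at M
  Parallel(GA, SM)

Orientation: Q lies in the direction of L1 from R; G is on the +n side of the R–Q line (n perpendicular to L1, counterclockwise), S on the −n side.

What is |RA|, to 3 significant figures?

70.7

The slot axis is L1's direction at -8.2°, so u = (cos -8.2°, sin -8.2°) = (0.990, -0.143) and n = (−sin -8.2°, cos -8.2°) = (0.143, 0.990). R is at the origin and Q lies 67.4 along u from R, so Q = 67.4·u = (66.7, -9.61). Tangency of A1 to both parallel lines with radius 21.3 puts G and S at R ± 21.3·n: G = (3.04, 21.1), S = (-3.04, -21.1). Equal radii place A and M the same way about Q: A = Q + 21.3·n = (69.7, 11.5), M = Q − 21.3·n = (63.7, -30.7). Then |RA| = |A − R| = 70.7.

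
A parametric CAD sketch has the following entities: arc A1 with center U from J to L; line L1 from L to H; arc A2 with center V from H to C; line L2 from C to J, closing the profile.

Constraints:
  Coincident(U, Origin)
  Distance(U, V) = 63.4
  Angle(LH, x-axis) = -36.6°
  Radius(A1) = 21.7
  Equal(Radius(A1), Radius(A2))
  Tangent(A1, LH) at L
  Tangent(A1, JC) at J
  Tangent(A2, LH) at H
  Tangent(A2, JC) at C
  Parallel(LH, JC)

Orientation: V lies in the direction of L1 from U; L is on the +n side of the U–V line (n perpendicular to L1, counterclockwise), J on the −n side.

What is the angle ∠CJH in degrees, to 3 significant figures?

34.4°

Tangency of A1 to both parallel lines with radius 21.7 puts L and J at U ± 21.7·n: L = (12.9, 17.4), J = (-12.9, -17.4). Equal radii place H and C the same way about V: H = V + 21.7·n = (63.8, -20.4), C = V − 21.7·n = (38.0, -55.2). Then cos ∠CJH = JC·JH / (|JC||JH|), giving 34.4°.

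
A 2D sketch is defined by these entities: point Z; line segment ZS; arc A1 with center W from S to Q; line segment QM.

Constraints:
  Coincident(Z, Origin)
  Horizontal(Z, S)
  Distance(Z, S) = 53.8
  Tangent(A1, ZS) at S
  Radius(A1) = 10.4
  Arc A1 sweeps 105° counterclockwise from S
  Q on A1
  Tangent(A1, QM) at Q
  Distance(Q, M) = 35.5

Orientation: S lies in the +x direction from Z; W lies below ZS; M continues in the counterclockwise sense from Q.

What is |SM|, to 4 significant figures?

47.39

Z is at the origin; ZS is horizontal with |ZS| = 53.8 and S on the +x side, so S = (53.80, 0.000). Since A1 is tangent to ZS there, WS ⟂ ZS, so W = S + (0, -10.4) = (53.80, -10.40). On A1, S sits at bearing 90° from W; a 105° counterclockwise sweep puts Q at bearing 195°, so Q = W + 10.4·(cos 195°, sin 195°) = (43.75, -13.09). The tangent condition forces WQ to be normal to QM, so QM runs along (−sin 195°, cos 195°); with |QM| = 35.5, M = (52.94, -47.38). Then |SM| = |M − S| = 47.39.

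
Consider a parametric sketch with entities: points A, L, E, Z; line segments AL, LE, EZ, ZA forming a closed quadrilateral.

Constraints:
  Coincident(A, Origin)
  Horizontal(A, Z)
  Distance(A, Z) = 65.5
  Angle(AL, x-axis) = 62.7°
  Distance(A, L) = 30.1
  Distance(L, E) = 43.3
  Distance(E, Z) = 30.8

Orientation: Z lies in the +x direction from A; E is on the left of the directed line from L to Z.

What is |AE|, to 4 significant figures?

64.24

A is at the origin; A and Z share the same y with |AZ| = 65.5 and Z in +x, so Z = (65.5, 0). AL runs at 62.7° with |AL| = 30.1, so L = (13.81, 26.75). E is determined by |LE| = 43.3 and |EZ| = 30.8 together: it lies at the intersection of circle(L, 43.3) and circle(Z, 30.8). With |LZ| = 58.20, the foot of the radical line on LZ is 37.06 from L and the perpendicular offset is √(43.3² − 37.06²) = 22.39. Taking the left-of-LZ solution: E = (57.01, 29.61).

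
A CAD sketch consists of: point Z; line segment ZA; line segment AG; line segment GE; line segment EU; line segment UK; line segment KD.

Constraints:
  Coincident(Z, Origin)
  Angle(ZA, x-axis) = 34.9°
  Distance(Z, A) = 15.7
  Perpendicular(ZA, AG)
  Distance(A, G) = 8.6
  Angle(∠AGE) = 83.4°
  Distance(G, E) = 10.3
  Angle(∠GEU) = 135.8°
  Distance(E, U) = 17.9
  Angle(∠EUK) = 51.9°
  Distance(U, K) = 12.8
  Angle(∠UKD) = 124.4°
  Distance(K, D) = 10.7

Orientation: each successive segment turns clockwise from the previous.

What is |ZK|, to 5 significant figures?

9.6562

Z is at the origin; ZA runs at 34.9° with length 15.7, so A = (12.876, 8.9827). The perpendicularity gives AG at right angles to ZA, so AG runs at -55.100°; with |AG| = 8.6, G = (17.797, 1.9294). ∠AGE = 83.4° gives GE at -151.70° from the x-axis; with |GE| = 10.3, E = (8.7279, -2.9537). ∠GEU = 135.8° gives EU at 164.10° from the x-axis; with |EU| = 17.9, U = (-8.4872, 1.9501). ∠EUK = 51.9° gives UK at 36.000° from the x-axis; with |UK| = 12.8, K = (1.8682, 9.4738). Then |ZK| = |K − Z| = 9.6562.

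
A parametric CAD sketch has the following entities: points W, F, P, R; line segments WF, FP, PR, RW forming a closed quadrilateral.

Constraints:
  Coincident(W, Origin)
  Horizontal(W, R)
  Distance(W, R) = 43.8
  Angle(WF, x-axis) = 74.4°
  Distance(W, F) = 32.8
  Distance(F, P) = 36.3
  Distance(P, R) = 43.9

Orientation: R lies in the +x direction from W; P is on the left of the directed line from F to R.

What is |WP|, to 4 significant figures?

61.43

W is at the origin; W and R share the same y with |WR| = 43.8 and R in +x, so R = (43.8, 0). WF runs at 74.4° with |WF| = 32.8, so F = (8.821, 31.59). P is determined by |FP| = 36.3 and |PR| = 43.9 together: it lies at the intersection of circle(F, 36.3) and circle(R, 43.9). With |FR| = 47.13, the foot of the radical line on FR is 17.10 from F and the perpendicular offset is √(36.3² − 17.10²) = 32.02. Taking the left-of-FR solution: P = (42.97, 43.89).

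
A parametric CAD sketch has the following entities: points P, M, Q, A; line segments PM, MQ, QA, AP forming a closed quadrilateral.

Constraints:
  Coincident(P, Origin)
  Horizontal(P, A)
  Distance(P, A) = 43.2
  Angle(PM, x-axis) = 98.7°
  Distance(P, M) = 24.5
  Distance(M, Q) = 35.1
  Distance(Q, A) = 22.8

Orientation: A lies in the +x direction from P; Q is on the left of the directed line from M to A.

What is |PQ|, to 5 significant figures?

36.552

Checks: |MQ| = 35.10 ✓; |QA| = 22.80 ✓.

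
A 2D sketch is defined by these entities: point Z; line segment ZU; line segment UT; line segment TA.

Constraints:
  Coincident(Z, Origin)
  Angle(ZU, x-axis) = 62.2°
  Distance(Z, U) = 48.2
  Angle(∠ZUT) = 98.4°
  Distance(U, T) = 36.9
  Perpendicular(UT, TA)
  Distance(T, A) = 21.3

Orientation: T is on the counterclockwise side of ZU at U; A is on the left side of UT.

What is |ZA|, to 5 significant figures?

51.253

Z is at the origin; ZU runs at 62.2° with length 48.2, so U = 48.2·(cos 62.2°, sin 62.2°) = (22.480, 42.637). ∠ZUT = 98.4°, so UT runs at 62.2° + (180° − 98.4°) = 143.80° from the x-axis; with |UT| = 36.9, T = U + 36.9·(cos 143.80°, sin 143.80°) = (-7.2970, 64.430). UT is perpendicular to TA; with |TA| = 21.3 on the left of UT, A = T + 21.3·(-0.59061, -0.80696) = (-19.877, 47.242). Then |ZA| = |A − Z| = 51.253.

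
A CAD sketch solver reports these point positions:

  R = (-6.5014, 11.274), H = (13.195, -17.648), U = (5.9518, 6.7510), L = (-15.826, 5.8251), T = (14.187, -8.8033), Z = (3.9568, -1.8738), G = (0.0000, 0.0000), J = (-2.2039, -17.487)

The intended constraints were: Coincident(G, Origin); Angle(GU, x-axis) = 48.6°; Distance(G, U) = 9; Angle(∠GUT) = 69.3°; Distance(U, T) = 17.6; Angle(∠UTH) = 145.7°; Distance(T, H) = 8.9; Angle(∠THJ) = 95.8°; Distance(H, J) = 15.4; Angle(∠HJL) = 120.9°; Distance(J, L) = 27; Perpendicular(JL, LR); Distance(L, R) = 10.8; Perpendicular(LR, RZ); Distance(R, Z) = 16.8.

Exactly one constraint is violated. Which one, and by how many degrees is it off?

Perpendicular(LR, RZ) — off by 8.20°.

G = (0.00, 0.00) ✓; GU at 48.60° ✓; |GU| = 9.000 ✓; ∠GUT = 69.30° ✓; |UT| = 17.60 ✓; ∠UTH = 145.7° ✓; |TH| = 8.900 ✓; ∠THJ = 95.80° ✓; |HJ| = 15.40 ✓; ∠HJL = 120.9° ✓; |JL| = 27.00 ✓; ∠(JL, LR) = 90.00° ✓; |LR| = 10.80 ✓; ∠(LR, RZ) = 81.80° ✗; |RZ| = 16.80 ✓.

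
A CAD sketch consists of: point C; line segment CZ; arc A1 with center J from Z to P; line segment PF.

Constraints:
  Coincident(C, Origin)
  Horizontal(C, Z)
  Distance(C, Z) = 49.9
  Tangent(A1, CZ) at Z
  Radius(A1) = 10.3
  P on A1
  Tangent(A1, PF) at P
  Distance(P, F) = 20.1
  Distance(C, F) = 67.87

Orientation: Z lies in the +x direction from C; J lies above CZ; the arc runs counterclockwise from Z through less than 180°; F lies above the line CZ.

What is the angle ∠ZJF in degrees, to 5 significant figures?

150.99°

Checks: |JP| = 10.30 ✓; ∠(JP, PF) = 90.00° ✓; |PF| = 20.10 ✓; |CF| = 67.87 ✓.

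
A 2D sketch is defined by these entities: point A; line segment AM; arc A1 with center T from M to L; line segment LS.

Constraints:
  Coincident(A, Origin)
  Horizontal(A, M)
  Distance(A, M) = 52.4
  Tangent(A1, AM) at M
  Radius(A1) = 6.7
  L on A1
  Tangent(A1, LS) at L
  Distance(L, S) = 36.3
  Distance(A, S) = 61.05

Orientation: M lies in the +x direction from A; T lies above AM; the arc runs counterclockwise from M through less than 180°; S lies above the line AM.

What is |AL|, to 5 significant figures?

59.274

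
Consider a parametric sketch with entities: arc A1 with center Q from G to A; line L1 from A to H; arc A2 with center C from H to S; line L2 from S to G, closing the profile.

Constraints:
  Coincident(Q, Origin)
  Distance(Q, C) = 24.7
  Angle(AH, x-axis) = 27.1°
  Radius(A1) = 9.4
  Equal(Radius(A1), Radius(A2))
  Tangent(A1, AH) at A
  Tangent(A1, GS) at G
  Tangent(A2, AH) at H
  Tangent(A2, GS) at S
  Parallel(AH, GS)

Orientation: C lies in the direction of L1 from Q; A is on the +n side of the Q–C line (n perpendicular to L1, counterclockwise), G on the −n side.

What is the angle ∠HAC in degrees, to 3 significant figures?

20.8°

The slot axis is L1's direction at 27.1°, so u = (cos 27.1°, sin 27.1°) = (0.890, 0.456) and n = (−sin 27.1°, cos 27.1°) = (-0.456, 0.890). Q is at the origin and C lies 24.7 along u from Q, so C = 24.7·u = (22.0, 11.3). Tangency of A1 to both parallel lines with radius 9.4 puts A and G at Q ± 9.4·n: A = (-4.28, 8.37), G = (4.28, -8.37). Equal radii place H and S the same way about C: H = C + 9.4·n = (17.7, 19.6), S = C − 9.4·n = (26.3, 2.88). Then cos ∠HAC = AH·AC / (|AH||AC|), giving 20.8°.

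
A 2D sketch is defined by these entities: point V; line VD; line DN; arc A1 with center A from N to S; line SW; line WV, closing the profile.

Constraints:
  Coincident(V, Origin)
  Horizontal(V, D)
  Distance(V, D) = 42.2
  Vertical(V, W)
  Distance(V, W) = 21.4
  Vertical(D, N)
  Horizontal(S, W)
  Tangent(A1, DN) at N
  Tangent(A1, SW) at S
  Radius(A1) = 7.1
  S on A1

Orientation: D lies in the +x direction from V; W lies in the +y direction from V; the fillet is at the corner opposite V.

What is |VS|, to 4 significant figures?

41.11

V is at the origin; VD is horizontal with |VD| = 42.2 and D on the +x side, so D = (42.20, 0.000). V and W share the same x with |VW| = 21.4 and W on the +y side, so W = (0.000, 21.40). The virtual corner opposite V is at (42.20, 21.40). The tangent condition forces AN to be normal to DN and since A1 is tangent to SW there, AS ⟂ SW, with radius 7.1, so the center A sits 7.1 in from both sides at A = (35.10, 14.30). That places the tangent points at N = (42.20, 14.30) on DN and S = (35.10, 21.40) on SW. Then |VS| = |S − V| = 41.11.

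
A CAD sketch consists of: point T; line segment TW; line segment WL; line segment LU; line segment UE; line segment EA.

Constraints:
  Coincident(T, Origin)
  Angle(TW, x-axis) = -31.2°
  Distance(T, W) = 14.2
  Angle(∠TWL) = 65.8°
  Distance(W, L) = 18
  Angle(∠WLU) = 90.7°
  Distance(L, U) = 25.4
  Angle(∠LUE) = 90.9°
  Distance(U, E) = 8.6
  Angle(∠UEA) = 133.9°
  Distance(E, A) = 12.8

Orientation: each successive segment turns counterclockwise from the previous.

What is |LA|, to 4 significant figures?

24.11

∠LUE = 90.9° gives UE at -98.60° from the x-axis; with |UE| = 8.6, E = (-12.12, 5.410). ∠UEA = 133.9° gives EA at -52.50° from the x-axis; with |EA| = 12.8, A = (-4.325, -4.745). Then |LA| = |A − L| = 24.11.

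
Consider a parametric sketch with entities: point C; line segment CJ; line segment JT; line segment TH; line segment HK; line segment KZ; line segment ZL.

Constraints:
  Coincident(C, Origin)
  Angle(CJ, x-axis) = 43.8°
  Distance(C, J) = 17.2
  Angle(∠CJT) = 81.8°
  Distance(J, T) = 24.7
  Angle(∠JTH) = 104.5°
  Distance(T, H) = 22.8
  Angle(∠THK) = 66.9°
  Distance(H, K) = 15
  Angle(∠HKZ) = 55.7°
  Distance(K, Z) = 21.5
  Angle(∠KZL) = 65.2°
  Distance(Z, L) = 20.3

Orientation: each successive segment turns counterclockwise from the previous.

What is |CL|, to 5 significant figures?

35.940

C is at the origin; CJ runs at 43.8° with length 17.2, so J = (12.414, 11.905). ∠CJT = 81.8° gives JT at 142.00° from the x-axis; with |JT| = 24.7, T = (-7.0496, 27.112). ∠JTH = 104.5° gives TH at -142.50° from the x-axis; with |TH| = 22.8, H = (-25.138, 13.232). ∠THK = 66.9° gives HK at -29.400° from the x-axis; with |HK| = 15.0, K = (-12.070, 5.8684). ∠HKZ = 55.7° gives KZ at 94.900° from the x-axis; with |KZ| = 21.5, Z = (-13.906, 27.290). ∠KZL = 65.2° gives ZL at -150.30° from the x-axis; with |ZL| = 20.3, L = (-31.540, 17.232). Then |CL| = |L − C| = 35.940.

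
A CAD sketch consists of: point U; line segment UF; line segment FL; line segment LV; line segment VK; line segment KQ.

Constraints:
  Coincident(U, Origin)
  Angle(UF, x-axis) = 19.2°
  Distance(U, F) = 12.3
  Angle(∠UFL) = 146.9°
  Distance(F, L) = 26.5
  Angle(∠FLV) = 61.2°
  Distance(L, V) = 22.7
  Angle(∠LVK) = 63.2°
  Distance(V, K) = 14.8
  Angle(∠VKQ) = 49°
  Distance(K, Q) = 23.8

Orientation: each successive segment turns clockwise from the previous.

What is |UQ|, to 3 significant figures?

41.3

U is at the origin; UF runs at 19.2° with length 12.3, so F = (11.6, 4.05). ∠UFL = 146.9° gives FL at -13.9° from the x-axis; with |FL| = 26.5, L = (37.3, -2.32). ∠FLV = 61.2° gives LV at -133° from the x-axis; with |LV| = 22.7, V = (21.9, -19.0). ∠LVK = 63.2° gives VK at 110° from the x-axis; with |VK| = 14.8, K = (16.8, -5.14). ∠VKQ = 49.0° gives KQ at -20.5° from the x-axis; with |KQ| = 23.8, Q = (39.1, -13.5). Then |UQ| = |Q − U| = 41.3.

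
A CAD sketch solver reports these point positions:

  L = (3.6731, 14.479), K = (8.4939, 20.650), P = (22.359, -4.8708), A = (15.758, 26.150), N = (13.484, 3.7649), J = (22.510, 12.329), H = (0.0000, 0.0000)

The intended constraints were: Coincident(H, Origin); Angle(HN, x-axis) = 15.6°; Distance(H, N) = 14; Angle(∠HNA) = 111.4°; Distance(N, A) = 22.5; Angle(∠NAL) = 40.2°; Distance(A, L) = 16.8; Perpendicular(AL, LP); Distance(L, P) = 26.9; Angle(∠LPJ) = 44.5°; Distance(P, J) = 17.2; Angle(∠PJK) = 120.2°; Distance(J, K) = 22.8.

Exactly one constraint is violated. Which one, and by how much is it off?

Distance(J, K) = 22.8 — off by 6.50.

H = (0.00, 0.00) ✓; HN at 15.60° ✓; |HN| = 14.00 ✓; ∠HNA = 111.4° ✓; |NA| = 22.50 ✓; ∠NAL = 40.20° ✓; |AL| = 16.80 ✓; ∠(AL, LP) = 90.00° ✓; |LP| = 26.90 ✓; ∠LPJ = 44.50° ✓; |PJ| = 17.20 ✓; ∠PJK = 120.2° ✓; |JK| = 16.30 ✗.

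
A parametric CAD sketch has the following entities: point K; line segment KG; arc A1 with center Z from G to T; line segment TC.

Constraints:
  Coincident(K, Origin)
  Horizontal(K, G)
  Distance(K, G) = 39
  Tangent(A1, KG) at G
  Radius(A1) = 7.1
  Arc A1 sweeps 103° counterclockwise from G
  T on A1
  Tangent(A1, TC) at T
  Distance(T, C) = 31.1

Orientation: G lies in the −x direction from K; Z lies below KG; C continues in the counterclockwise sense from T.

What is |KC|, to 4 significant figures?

55.10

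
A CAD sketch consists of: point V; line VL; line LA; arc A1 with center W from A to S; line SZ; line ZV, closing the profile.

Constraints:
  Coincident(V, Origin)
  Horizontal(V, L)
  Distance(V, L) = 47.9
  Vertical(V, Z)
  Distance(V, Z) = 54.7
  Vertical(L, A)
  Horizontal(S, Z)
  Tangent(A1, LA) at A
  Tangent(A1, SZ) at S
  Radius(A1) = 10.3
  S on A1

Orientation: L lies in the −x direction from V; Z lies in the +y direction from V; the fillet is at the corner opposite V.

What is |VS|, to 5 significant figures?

66.377

V is at the origin; V and L share the same y with |VL| = 47.9 and L on the −x side, so L = (-47.900, 0.0000). VZ is vertical with |VZ| = 54.7 and Z on the +y side, so Z = (0.0000, 54.700). The virtual corner opposite V is at (-47.900, 54.700). Since A1 is tangent to LA there, WA ⟂ LA and tangency of A1 to SZ means the radius WS is perpendicular to SZ, with radius 10.3, so the center W sits 10.3 in from both sides at W = (-37.600, 44.400). That places the tangent points at A = (-47.900, 44.400) on LA and S = (-37.600, 54.700) on SZ. Then |VS| = |S − V| = 66.377.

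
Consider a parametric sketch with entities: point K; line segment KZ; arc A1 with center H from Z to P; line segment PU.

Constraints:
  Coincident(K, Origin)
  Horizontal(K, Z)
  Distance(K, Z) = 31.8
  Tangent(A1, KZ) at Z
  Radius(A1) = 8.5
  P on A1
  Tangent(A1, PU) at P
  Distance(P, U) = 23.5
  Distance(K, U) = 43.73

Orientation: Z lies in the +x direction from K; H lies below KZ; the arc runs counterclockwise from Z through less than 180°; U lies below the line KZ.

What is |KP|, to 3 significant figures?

25.6

K is at the origin; K and Z share the same y with |KZ| = 31.8 and Z on the +x side, so Z = (31.8, 0.00). Since A1 is tangent to KZ there, HZ ⟂ KZ, so H = Z + (0, -8.5) = (31.8, -8.50). Since HP ⟂ PU (tangency), |HU| = √(8.5² + 23.5²) = 25.0 regardless of where P sits on A1. So U lies on both circle(K, 43.73) and circle(H, 25.0); the below-KZ intersection is U = (28.4, -33.3). P is the foot of the tangent from U: P = (23.5, -10.3).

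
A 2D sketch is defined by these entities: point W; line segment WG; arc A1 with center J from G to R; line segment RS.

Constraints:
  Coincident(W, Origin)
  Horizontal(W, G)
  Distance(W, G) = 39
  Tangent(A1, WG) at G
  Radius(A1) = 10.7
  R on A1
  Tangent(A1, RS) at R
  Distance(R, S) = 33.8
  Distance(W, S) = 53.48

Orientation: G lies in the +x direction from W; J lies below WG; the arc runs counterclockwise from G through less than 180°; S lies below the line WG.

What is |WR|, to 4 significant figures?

30.36

Checks: |JG| = 10.70 ✓; |JR| = 10.70 ✓; ∠(JR, RS) = 90.00° ✓; |RS| = 33.80 ✓; |WS| = 53.48 ✓.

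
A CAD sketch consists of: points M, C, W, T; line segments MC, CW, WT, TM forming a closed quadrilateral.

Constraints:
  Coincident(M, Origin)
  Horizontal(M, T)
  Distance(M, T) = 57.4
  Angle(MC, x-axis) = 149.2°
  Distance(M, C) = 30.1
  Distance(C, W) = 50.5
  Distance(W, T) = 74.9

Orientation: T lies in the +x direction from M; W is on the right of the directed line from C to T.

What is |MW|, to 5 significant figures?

34.071

M is at the origin; MT is horizontal with |MT| = 57.4 and T in +x, so T = (57.4, 0). MC runs at 149.2° with |MC| = 30.1, so C = (-25.855, 15.412). W is determined by |CW| = 50.5 and |WT| = 74.9 together: it lies at the intersection of circle(C, 50.5) and circle(T, 74.9). With |CT| = 84.669, the foot of the radical line on CT is 24.266 from C and the perpendicular offset is √(50.5² − 24.266²) = 44.288. Taking the right-of-CT solution: W = (-10.056, -32.553).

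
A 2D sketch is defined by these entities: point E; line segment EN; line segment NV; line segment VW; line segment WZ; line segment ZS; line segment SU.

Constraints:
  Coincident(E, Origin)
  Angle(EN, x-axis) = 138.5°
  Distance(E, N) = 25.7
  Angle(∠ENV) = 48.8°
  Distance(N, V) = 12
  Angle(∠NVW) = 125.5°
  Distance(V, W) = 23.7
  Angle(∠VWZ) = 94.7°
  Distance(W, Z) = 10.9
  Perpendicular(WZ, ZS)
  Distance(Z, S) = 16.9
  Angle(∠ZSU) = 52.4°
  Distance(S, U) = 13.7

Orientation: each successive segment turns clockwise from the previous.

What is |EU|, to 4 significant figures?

7.316

E is at the origin; EN runs at 138.5° with length 25.7, so N = (-19.25, 17.03). ∠ENV = 48.8° gives NV at 7.300° from the x-axis; with |NV| = 12.0, V = (-7.345, 18.55). ∠NVW = 125.5° gives VW at -47.20° from the x-axis; with |VW| = 23.7, W = (8.757, 1.165). ∠VWZ = 94.7° gives WZ at -132.5° from the x-axis; with |WZ| = 10.9, Z = (1.393, -6.872). The perpendicularity gives ZS at right angles to WZ, so ZS runs at 137.5°; with |ZS| = 16.9, S = (-11.07, 4.546). ∠ZSU = 52.4° gives SU at 9.900° from the x-axis; with |SU| = 13.7, U = (2.429, 6.901). Then |EU| = |U − E| = 7.316.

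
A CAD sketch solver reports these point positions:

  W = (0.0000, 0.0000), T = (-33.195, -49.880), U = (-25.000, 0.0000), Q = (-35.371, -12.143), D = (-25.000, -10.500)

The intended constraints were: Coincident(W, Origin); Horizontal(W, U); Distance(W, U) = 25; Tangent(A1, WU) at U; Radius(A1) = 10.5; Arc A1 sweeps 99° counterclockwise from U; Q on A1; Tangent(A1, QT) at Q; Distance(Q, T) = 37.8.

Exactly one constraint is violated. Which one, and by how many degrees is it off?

Tangent(A1, QT) at Q — off by 5.70°.

W = (0.00, 0.00) ✓; W.y = 0.00, U.y = 0.00 ✓; |WU| = 25.00 ✓; ∠(DU, UW) = 90.00° ✓; |DU| = 10.50 ✓; bearing(D→Q) − bearing(D→U) = 99.00° ✓; |DQ| = 10.50 ✓; ∠(DQ, QT) = 95.70° ✗; |QT| = 37.80 ✓.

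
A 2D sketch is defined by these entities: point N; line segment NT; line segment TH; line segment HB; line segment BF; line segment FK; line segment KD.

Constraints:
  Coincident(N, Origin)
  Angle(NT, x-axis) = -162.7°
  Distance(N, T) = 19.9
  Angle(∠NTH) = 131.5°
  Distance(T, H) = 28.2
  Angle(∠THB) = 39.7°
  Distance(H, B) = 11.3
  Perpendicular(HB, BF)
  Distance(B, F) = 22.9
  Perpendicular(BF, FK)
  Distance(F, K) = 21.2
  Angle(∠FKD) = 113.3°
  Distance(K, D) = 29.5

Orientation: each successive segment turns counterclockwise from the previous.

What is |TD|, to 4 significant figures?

48.63

N is at the origin; NT runs at -162.7° with length 19.9, so T = (-19.00, -5.918). ∠NTH = 131.5° gives TH at -114.2° from the x-axis; with |TH| = 28.2, H = (-30.56, -31.64). ∠THB = 39.7° gives HB at 26.10° from the x-axis; with |HB| = 11.3, B = (-20.41, -26.67). HB is perpendicular to BF, so BF runs at 116.1°; with |BF| = 22.9, F = (-30.49, -6.103). BF ⟂ FK, so FK runs at -153.9°; with |FK| = 21.2, K = (-49.52, -15.43). ∠FKD = 113.3° gives KD at -87.20° from the x-axis; with |KD| = 29.5, D = (-48.08, -44.89). Then |TD| = |D − T| = 48.63.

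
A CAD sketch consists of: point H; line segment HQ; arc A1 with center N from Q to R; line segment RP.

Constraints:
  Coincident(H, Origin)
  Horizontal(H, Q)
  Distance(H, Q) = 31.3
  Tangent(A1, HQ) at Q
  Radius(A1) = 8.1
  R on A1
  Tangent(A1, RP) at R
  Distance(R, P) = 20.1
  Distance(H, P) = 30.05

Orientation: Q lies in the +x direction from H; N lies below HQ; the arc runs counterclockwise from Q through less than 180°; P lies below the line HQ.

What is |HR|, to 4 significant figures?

24.26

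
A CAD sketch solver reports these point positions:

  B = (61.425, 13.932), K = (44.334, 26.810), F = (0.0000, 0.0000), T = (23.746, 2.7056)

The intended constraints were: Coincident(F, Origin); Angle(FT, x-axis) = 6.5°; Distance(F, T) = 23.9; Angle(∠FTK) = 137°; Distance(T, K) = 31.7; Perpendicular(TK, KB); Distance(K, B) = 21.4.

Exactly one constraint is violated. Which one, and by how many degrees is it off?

Perpendicular(TK, KB) — off by 3.50°.

F = (0.00, 0.00) ✓; FT at 6.500° ✓; |FT| = 23.90 ✓; ∠FTK = 137.0° ✓; |TK| = 31.70 ✓; ∠(TK, KB) = 86.50° ✗; |KB| = 21.40 ✓.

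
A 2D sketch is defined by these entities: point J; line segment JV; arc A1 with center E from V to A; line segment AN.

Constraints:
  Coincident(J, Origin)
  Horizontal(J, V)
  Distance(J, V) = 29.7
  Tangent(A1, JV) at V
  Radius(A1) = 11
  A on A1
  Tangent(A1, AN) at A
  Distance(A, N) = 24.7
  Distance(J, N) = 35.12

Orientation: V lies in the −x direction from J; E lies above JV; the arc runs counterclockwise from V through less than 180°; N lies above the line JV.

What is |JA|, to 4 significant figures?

20.80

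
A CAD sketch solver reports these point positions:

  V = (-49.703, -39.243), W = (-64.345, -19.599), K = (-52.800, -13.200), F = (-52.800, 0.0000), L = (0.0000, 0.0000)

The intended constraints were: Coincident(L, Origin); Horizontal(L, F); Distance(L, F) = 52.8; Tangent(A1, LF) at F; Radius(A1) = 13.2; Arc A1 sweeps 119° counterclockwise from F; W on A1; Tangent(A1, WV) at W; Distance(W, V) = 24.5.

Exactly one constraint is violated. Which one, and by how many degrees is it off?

Tangent(A1, WV) at W — off by 7.70°.

L = (0.00, 0.00) ✓; L.y = 0.00, F.y = 0.00 ✓; |LF| = 52.80 ✓; ∠(KF, FL) = 90.00° ✓; |KF| = 13.20 ✓; bearing(K→W) − bearing(K→F) = 119.0° ✓; |KW| = 13.20 ✓; ∠(KW, WV) = 82.30° ✗; |WV| = 24.50 ✓.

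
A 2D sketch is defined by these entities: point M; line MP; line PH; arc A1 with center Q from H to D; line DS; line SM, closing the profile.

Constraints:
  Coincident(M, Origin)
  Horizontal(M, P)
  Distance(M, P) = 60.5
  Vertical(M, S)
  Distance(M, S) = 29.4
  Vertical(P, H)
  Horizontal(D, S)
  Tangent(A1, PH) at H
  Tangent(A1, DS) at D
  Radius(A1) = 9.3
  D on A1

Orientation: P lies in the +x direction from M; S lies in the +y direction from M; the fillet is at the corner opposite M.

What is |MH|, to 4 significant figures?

63.75

The virtual corner opposite M is at (60.50, 29.40). Tangency of A1 to PH means the radius QH is perpendicular to PH and tangency of A1 to DS means the radius QD is perpendicular to DS, with radius 9.3, so the center Q sits 9.3 in from both sides at Q = (51.20, 20.10). That places the tangent points at H = (60.50, 20.10) on PH and D = (51.20, 29.40) on DS. Then |MH| = |H − M| = 63.75.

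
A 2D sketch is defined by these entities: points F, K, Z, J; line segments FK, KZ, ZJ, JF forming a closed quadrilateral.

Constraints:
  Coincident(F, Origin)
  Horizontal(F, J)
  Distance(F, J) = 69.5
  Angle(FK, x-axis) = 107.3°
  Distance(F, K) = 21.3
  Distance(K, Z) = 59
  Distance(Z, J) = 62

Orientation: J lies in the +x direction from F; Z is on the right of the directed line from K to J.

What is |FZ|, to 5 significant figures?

37.911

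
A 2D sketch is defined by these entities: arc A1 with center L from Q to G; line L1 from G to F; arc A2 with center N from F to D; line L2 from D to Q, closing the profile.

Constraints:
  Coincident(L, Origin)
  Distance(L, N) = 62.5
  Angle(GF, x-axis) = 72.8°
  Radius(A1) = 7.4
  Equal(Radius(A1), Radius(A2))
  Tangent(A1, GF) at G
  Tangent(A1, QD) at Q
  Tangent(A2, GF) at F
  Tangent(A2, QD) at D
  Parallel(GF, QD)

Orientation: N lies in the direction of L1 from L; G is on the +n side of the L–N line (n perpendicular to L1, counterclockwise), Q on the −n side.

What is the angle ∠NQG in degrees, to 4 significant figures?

83.25°

L is at the origin and N lies 62.5 along u from L, so N = 62.5·u = (18.48, 59.70). Tangency of A1 to both parallel lines with radius 7.4 puts G and Q at L ± 7.4·n: G = (-7.069, 2.188), Q = (7.069, -2.188). Then cos ∠NQG = QN·QG / (|QN||QG|), giving 83.25°.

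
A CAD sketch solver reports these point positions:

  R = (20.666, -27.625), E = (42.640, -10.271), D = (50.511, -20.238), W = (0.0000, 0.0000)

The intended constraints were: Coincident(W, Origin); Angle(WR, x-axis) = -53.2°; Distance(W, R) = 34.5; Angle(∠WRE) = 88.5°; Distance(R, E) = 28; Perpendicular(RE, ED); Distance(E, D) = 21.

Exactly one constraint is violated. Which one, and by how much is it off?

Distance(E, D) = 21 — off by 8.30.

W = (0.00, 0.00) ✓; WR at -53.20° ✓; |WR| = 34.50 ✓; ∠WRE = 88.50° ✓; |RE| = 28.00 ✓; ∠(RE, ED) = 90.00° ✓; |ED| = 12.70 ✗.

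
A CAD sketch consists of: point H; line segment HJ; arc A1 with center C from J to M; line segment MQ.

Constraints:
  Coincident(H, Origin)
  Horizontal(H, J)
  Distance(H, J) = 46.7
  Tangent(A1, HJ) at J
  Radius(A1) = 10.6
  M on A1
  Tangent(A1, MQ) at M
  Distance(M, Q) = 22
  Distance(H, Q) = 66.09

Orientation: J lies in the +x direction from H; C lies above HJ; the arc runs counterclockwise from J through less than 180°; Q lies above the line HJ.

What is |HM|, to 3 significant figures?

58.2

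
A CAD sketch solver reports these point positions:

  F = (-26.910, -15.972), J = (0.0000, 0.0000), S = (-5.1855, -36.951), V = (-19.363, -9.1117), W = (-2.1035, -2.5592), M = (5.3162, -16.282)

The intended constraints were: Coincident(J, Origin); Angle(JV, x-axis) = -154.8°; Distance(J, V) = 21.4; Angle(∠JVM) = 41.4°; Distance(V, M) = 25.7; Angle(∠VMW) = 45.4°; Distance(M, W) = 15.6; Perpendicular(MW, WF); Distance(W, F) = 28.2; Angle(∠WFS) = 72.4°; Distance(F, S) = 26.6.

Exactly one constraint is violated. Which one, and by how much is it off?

Distance(F, S) = 26.6 — off by 3.60.

J = (0.00, 0.00) ✓; JV at -154.8° ✓; |JV| = 21.40 ✓; ∠JVM = 41.40° ✓; |VM| = 25.70 ✓; ∠VMW = 45.40° ✓; |MW| = 15.60 ✓; ∠(MW, WF) = 90.00° ✓; |WF| = 28.20 ✓; ∠WFS = 72.40° ✓; |FS| = 30.20 ✗.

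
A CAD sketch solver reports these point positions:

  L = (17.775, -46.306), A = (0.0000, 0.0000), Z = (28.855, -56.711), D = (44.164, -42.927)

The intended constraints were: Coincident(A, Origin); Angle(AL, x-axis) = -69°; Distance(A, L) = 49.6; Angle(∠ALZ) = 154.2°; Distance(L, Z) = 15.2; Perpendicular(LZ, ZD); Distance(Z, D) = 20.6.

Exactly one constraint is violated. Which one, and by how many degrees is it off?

Perpendicular(LZ, ZD) — off by 4.80°.

A = (0.00, 0.00) ✓; AL at -69.00° ✓; |AL| = 49.60 ✓; ∠ALZ = 154.2° ✓; |LZ| = 15.20 ✓; ∠(LZ, ZD) = 85.20° ✗; |ZD| = 20.60 ✓.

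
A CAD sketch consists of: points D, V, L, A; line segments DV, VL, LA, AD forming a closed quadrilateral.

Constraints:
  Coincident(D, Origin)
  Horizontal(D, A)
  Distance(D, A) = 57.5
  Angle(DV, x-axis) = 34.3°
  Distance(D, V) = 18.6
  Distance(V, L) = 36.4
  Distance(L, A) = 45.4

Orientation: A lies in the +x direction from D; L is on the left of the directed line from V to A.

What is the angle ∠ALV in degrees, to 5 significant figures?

62.991°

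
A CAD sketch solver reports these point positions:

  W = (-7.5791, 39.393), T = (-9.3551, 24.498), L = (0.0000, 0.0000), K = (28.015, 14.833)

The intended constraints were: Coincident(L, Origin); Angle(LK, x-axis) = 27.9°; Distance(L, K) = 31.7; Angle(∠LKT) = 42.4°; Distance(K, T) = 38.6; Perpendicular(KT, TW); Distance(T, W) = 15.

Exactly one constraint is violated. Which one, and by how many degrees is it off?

Perpendicular(KT, TW) — off by 7.70°.

L = (0.00, 0.00) ✓; LK at 27.90° ✓; |LK| = 31.70 ✓; ∠LKT = 42.40° ✓; |KT| = 38.60 ✓; ∠(KT, TW) = 82.30° ✗; |TW| = 15.00 ✓.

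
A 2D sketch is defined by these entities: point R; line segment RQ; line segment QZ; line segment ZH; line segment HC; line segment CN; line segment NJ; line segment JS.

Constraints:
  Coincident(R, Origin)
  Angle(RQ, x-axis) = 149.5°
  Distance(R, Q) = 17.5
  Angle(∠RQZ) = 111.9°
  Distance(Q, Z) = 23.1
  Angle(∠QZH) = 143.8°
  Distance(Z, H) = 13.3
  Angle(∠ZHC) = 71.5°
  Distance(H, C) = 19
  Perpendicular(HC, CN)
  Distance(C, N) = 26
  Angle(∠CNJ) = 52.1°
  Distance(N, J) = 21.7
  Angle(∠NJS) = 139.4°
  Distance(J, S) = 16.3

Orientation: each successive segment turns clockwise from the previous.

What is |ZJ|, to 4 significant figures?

2.344

R is at the origin; RQ runs at 149.5° with length 17.5, so Q = (-15.08, 8.882). ∠RQZ = 111.9° gives QZ at 81.40° from the x-axis; with |QZ| = 23.1, Z = (-11.62, 31.72). ∠QZH = 143.8° gives ZH at 45.20° from the x-axis; with |ZH| = 13.3, H = (-2.253, 41.16). ∠ZHC = 71.5° gives HC at -63.30° from the x-axis; with |HC| = 19.0, C = (6.284, 24.19). HC ⟂ CN, so CN runs at -153.3°; with |CN| = 26.0, N = (-16.94, 12.50). ∠CNJ = 52.1° gives NJ at 78.80° from the x-axis; with |NJ| = 21.7, J = (-12.73, 33.79). Then |ZJ| = |J − Z| = 2.344.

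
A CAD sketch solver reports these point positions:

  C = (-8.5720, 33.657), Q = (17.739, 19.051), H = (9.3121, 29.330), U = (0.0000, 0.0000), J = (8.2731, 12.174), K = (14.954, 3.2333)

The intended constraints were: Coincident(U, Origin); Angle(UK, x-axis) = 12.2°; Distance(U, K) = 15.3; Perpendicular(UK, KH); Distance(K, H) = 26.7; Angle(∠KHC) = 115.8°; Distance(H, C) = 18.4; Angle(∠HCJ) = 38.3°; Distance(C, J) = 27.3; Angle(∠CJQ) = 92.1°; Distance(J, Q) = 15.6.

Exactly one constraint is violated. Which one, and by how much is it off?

Distance(J, Q) = 15.6 — off by 3.90.

U = (0.00, 0.00) ✓; UK at 12.20° ✓; |UK| = 15.30 ✓; ∠(UK, KH) = 90.00° ✓; |KH| = 26.70 ✓; ∠KHC = 115.8° ✓; |HC| = 18.40 ✓; ∠HCJ = 38.30° ✓; |CJ| = 27.30 ✓; ∠CJQ = 92.10° ✓; |JQ| = 11.70 ✗.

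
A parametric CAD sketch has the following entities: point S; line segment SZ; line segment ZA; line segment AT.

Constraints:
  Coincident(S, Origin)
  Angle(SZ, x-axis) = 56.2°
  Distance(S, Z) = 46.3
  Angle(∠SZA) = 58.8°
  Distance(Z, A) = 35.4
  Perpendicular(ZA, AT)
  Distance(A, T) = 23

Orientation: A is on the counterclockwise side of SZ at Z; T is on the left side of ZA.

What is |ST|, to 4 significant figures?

20.15

S is at the origin; SZ runs at 56.2° with length 46.3, so Z = 46.3·(cos 56.2°, sin 56.2°) = (25.76, 38.47). ∠SZA = 58.8°, so ZA runs at 56.2° + (180° − 58.8°) = 177.4° from the x-axis; with |ZA| = 35.4, A = Z + 35.4·(cos 177.4°, sin 177.4°) = (-9.607, 40.08). ZA ⟂ AT; with |AT| = 23.0 on the left of ZA, T = A + 23.0·(-0.04536, -0.9990) = (-10.65, 17.10). Then |ST| = |T − S| = 20.15.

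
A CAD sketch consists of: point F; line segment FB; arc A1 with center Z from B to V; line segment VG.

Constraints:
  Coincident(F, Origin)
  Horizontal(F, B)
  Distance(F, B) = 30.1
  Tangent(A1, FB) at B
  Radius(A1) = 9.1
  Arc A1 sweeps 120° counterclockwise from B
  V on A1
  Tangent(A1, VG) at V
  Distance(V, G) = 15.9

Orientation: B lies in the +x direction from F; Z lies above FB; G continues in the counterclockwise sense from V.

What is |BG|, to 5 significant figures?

27.420

On A1, B sits at bearing -90° from Z; a 120° counterclockwise sweep puts V at bearing 30°, so V = Z + 9.1·(cos 30°, sin 30°) = (37.981, 13.650). The tangent condition forces ZV to be normal to VG, so VG runs along (−sin 30°, cos 30°); with |VG| = 15.9, G = (30.031, 27.420). Then |BG| = |G − B| = 27.420.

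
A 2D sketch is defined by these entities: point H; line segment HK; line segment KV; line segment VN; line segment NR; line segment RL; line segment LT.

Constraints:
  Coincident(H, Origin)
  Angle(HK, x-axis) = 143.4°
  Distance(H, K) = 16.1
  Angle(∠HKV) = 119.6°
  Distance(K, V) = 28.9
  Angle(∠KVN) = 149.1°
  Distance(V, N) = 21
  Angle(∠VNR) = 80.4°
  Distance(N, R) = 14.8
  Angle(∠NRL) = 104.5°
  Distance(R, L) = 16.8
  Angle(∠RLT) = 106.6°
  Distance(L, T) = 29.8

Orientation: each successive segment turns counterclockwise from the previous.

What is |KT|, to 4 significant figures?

30.82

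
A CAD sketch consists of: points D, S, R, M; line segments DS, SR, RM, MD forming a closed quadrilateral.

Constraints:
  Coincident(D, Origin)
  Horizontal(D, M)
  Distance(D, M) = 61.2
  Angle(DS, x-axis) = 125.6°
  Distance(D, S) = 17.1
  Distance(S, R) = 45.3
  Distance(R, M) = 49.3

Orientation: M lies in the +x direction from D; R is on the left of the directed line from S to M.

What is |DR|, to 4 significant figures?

47.12

D is at the origin; D and M share the same y with |DM| = 61.2 and M in +x, so M = (61.2, 0). DS runs at 125.6° with |DS| = 17.1, so S = (-9.954, 13.90). R is determined by |SR| = 45.3 and |RM| = 49.3 together: it lies at the intersection of circle(S, 45.3) and circle(M, 49.3). With |SM| = 72.50, the foot of the radical line on SM is 33.64 from S and the perpendicular offset is √(45.3² − 33.64²) = 30.34. Taking the left-of-SM solution: R = (28.88, 37.23).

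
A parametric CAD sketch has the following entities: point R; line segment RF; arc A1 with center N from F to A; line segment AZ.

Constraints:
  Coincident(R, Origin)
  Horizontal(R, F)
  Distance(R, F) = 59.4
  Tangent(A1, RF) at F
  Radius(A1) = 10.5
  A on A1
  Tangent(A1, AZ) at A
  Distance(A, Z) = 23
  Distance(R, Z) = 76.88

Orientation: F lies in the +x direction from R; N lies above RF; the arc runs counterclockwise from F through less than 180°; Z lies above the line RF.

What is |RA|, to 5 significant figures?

70.738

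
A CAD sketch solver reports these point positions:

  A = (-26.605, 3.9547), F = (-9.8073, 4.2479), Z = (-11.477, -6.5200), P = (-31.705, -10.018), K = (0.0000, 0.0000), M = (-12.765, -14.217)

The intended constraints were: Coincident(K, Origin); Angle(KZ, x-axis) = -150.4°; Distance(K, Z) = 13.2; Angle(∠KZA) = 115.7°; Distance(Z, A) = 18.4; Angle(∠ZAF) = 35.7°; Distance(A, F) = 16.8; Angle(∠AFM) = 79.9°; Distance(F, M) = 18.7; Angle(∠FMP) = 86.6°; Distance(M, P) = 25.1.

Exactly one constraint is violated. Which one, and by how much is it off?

Distance(M, P) = 25.1 — off by 5.70.

K = (0.00, 0.00) ✓; KZ at -150.4° ✓; |KZ| = 13.20 ✓; ∠KZA = 115.7° ✓; |ZA| = 18.40 ✓; ∠ZAF = 35.70° ✓; |AF| = 16.80 ✓; ∠AFM = 79.90° ✓; |FM| = 18.70 ✓; ∠FMP = 86.60° ✓; |MP| = 19.40 ✗.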